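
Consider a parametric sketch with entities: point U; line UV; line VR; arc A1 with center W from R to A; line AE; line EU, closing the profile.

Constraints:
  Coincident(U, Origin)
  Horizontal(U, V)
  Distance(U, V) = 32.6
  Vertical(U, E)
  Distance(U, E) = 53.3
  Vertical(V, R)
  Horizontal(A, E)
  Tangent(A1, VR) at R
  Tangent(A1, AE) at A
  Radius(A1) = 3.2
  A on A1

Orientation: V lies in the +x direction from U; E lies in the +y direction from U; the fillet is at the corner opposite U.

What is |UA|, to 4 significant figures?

60.87

U is at the origin; UV is horizontal with |UV| = 32.6 and V on the +x side, so V = (32.60, 0.000). UE is vertical with |UE| = 53.3 and E on the +y side, so E = (0.000, 53.30). The virtual corner opposite U is at (32.60, 53.30). A1 meets VR tangentially, so WR is at right angles to VR and tangency of A1 to AE means the radius WA is perpendicular to AE, with radius 3.2, so the center W sits 3.2 in from both sides at W = (29.40, 50.10). That places the tangent points at R = (32.60, 50.10) on VR and A = (29.40, 53.30) on AE. Then |UA| = |A − U| = 60.87.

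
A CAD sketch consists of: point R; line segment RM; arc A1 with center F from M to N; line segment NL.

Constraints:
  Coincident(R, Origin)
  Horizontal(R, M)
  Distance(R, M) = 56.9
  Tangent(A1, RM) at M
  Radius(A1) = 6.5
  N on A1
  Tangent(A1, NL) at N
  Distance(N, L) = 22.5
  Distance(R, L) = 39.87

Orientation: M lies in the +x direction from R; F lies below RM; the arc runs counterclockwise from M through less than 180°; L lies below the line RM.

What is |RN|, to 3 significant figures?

52.5

R is at the origin; RM is horizontal with |RM| = 56.9 and M on the +x side, so M = (56.9, 0.00). A1 meets RM tangentially, so FM is at right angles to RM, so F = M + (0, -6.5) = (56.9, -6.50). Since FN ⟂ NL (tangency), |FL| = √(6.5² + 22.5²) = 23.4 regardless of where N sits on A1. So L lies on both circle(R, 39.87) and circle(F, 23.4); the below-RM intersection is L = (36.0, -17.1). N is the foot of the tangent from L: N = (52.5, -1.75).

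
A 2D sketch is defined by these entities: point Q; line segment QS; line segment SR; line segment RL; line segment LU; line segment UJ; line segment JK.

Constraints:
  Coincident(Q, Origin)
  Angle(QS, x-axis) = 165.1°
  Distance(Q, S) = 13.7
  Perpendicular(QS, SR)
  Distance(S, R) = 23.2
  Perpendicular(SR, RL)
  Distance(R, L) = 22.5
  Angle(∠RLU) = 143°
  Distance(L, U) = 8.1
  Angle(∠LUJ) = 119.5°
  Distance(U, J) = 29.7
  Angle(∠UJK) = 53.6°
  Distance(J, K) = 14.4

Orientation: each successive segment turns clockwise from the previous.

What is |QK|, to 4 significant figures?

1.524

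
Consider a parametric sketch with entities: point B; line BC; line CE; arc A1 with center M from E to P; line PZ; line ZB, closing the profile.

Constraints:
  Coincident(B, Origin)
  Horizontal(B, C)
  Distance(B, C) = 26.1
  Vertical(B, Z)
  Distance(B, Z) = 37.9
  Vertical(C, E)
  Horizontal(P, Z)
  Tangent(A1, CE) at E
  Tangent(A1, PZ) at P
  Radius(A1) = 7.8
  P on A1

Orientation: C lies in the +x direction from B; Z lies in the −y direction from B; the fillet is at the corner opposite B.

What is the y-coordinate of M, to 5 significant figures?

-30.100

B is at the origin; B and C share the same y with |BC| = 26.1 and C on the +x side, so C = (26.100, 0.0000). B and Z share the same x with |BZ| = 37.9 and Z on the −y side, so Z = (0.0000, -37.900). The virtual corner opposite B is at (26.100, -37.900). The tangent condition forces ME to be normal to CE and A1 meets PZ tangentially, so MP is at right angles to PZ, with radius 7.8, so the center M sits 7.8 in from both sides at M = (18.300, -30.100). So M.y = -30.100.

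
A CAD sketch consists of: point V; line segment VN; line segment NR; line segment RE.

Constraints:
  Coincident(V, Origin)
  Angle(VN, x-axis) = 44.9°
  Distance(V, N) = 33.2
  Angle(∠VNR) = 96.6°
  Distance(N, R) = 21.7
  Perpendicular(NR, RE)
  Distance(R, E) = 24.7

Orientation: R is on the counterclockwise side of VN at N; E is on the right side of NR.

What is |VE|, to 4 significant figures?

63.07

V is at the origin; VN runs at 44.9° with length 33.2, so N = 33.2·(cos 44.9°, sin 44.9°) = (23.52, 23.43). ∠VNR = 96.6°, so NR runs at 44.9° + (180° − 96.6°) = 128.3° from the x-axis; with |NR| = 21.7, R = N + 21.7·(cos 128.3°, sin 128.3°) = (10.07, 40.46). The perpendicularity gives RE at right angles to NR; with |RE| = 24.7 on the right of NR, E = R + 24.7·(0.7848, 0.6198) = (29.45, 55.77). Then |VE| = |E − V| = 63.07.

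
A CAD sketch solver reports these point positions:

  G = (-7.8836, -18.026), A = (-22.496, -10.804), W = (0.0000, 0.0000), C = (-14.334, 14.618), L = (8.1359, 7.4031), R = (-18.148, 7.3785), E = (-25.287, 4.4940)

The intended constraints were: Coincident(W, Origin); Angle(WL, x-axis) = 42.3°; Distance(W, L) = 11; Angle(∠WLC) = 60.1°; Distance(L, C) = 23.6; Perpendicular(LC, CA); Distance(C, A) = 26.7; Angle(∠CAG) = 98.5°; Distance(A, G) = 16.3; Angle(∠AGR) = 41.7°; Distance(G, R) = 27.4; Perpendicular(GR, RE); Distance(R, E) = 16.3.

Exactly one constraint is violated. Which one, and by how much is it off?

Distance(R, E) = 16.3 — off by 8.60.

W = (0.00, 0.00) ✓; WL at 42.30° ✓; |WL| = 11.00 ✓; ∠WLC = 60.10° ✓; |LC| = 23.60 ✓; ∠(LC, CA) = 90.00° ✓; |CA| = 26.70 ✓; ∠CAG = 98.50° ✓; |AG| = 16.30 ✓; ∠AGR = 41.70° ✓; |GR| = 27.40 ✓; ∠(GR, RE) = 90.00° ✓; |RE| = 7.700 ✗.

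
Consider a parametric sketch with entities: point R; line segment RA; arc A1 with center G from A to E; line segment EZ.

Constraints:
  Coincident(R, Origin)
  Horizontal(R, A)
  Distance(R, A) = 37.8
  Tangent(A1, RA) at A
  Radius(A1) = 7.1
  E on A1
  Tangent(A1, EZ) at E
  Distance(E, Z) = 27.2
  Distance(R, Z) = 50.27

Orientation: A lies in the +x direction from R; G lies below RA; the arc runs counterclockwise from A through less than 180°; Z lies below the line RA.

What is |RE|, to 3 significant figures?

32.0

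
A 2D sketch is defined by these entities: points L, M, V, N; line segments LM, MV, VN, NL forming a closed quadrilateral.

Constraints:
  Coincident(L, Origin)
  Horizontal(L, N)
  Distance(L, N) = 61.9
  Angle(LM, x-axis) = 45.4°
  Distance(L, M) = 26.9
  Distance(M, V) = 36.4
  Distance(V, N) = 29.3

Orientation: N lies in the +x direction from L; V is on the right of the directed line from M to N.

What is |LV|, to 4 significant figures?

38.04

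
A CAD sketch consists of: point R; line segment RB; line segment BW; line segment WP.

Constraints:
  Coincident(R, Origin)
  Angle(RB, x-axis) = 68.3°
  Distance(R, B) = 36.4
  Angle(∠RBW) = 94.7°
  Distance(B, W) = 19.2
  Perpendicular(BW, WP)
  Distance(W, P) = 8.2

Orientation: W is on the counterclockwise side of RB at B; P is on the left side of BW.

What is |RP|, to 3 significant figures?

35.8

∠RBW = 94.7°, so BW runs at 68.3° + (180° − 94.7°) = 154° from the x-axis; with |BW| = 19.2, W = B + 19.2·(cos 154°, sin 154°) = (-3.74, 42.4). BW is perpendicular to WP; with |WP| = 8.2 on the left of BW, P = W + 8.2·(-0.445, -0.896) = (-7.38, 35.0). Then |RP| = |P − R| = 35.8.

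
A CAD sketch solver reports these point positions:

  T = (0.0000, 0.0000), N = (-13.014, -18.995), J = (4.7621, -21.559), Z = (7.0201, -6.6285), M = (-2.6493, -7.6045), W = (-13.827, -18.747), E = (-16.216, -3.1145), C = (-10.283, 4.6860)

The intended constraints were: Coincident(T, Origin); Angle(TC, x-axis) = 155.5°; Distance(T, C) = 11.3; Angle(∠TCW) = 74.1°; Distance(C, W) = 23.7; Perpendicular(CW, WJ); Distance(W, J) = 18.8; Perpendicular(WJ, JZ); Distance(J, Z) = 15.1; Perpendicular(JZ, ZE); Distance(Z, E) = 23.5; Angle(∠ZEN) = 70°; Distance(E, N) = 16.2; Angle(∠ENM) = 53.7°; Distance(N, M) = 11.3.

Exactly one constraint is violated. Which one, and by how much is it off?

Distance(N, M) = 11.3 — off by 4.10.

T = (0.00, 0.00) ✓; TC at 155.5° ✓; |TC| = 11.30 ✓; ∠TCW = 74.10° ✓; |CW| = 23.70 ✓; ∠(CW, WJ) = 90.00° ✓; |WJ| = 18.80 ✓; ∠(WJ, JZ) = 90.00° ✓; |JZ| = 15.10 ✓; ∠(JZ, ZE) = 90.00° ✓; |ZE| = 23.50 ✓; ∠ZEN = 70.00° ✓; |EN| = 16.20 ✓; ∠ENM = 53.70° ✓; |NM| = 15.40 ✗.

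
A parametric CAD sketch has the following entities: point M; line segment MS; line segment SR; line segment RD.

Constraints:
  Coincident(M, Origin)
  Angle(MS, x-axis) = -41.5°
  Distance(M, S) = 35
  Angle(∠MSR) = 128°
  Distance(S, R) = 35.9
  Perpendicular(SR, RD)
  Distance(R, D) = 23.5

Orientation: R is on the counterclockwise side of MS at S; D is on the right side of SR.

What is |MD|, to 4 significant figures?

76.87

M is at the origin; MS runs at -41.5° with length 35.0, so S = 35.0·(cos -41.5°, sin -41.5°) = (26.21, -23.19). ∠MSR = 128.0°, so SR runs at -41.5° + (180° − 128.0°) = 10.50° from the x-axis; with |SR| = 35.9, R = S + 35.9·(cos 10.50°, sin 10.50°) = (61.51, -16.65). SR is perpendicular to RD; with |RD| = 23.5 on the right of SR, D = R + 23.5·(0.1822, -0.9833) = (65.79, -39.76). Then |MD| = |D − M| = 76.87.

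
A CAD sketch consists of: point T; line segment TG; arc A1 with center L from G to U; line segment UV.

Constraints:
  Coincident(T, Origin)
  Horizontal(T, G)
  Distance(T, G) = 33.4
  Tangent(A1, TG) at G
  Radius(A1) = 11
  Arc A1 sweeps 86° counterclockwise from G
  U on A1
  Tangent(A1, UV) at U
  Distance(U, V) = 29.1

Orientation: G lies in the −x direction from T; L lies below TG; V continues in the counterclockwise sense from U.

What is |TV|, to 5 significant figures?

60.784

T is at the origin; T and G share the same y with |TG| = 33.4 and G on the −x side, so G = (-33.400, 0.0000). Tangency of A1 to TG means the radius LG is perpendicular to TG, so L = G + (0, -11) = (-33.400, -11.000). On A1, G sits at bearing 90° from L; an 86° counterclockwise sweep puts U at bearing 176°, so U = L + 11.0·(cos 176°, sin 176°) = (-44.373, -10.233). The tangent condition forces LU to be normal to UV, so UV runs along (−sin 176°, cos 176°); with |UV| = 29.1, V = (-46.403, -39.262). Then |TV| = |V − T| = 60.784.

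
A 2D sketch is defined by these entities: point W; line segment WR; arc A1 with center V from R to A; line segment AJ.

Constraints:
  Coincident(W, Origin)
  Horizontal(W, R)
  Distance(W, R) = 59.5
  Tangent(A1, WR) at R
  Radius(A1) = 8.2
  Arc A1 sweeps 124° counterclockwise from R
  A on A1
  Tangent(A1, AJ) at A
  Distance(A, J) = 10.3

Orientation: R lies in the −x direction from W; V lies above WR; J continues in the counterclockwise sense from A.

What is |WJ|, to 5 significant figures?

62.229

On A1, R sits at bearing -90° from V; a 124° counterclockwise sweep puts A at bearing 34°, so A = V + 8.2·(cos 34°, sin 34°) = (-52.702, 12.785). The tangent condition forces VA to be normal to AJ, so AJ runs along (−sin 34°, cos 34°); with |AJ| = 10.3, J = (-58.462, 21.324). Then |WJ| = |J − W| = 62.229.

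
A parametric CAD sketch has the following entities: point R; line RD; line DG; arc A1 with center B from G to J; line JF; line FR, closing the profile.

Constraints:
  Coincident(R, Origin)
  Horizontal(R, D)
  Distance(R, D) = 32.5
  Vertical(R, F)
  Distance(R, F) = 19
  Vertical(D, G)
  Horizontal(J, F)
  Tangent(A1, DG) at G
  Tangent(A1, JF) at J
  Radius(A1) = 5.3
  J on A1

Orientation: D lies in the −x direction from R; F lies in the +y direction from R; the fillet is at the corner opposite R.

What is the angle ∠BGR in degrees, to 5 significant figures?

22.857°

The virtual corner opposite R is at (-32.500, 19.000). A1 meets DG tangentially, so BG is at right angles to DG and A1 meets JF tangentially, so BJ is at right angles to JF, with radius 5.3, so the center B sits 5.3 in from both sides at B = (-27.200, 13.700). That places the tangent points at G = (-32.500, 13.700) on DG and J = (-27.200, 19.000) on JF. Then cos ∠BGR = GB·GR / (|GB||GR|), giving 22.857°.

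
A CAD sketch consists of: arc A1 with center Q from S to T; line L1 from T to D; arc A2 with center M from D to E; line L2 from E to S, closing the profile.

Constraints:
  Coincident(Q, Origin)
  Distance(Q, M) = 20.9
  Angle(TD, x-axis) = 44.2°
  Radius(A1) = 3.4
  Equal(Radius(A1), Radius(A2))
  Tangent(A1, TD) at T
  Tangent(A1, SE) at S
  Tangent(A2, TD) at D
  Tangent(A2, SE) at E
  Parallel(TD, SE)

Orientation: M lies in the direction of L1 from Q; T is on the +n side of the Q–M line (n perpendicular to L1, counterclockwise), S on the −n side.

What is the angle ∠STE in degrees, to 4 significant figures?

71.98°

The slot axis is L1's direction at 44.2°, so u = (cos 44.2°, sin 44.2°) = (0.7169, 0.6972) and n = (−sin 44.2°, cos 44.2°) = (-0.6972, 0.7169). Q is at the origin and M lies 20.9 along u from Q, so M = 20.9·u = (14.98, 14.57). Tangency of A1 to both parallel lines with radius 3.4 puts T and S at Q ± 3.4·n: T = (-2.370, 2.437), S = (2.370, -2.437). Equal radii place D and E the same way about M: D = M + 3.4·n = (12.61, 17.01), E = M − 3.4·n = (17.35, 12.13). Then cos ∠STE = TS·TE / (|TS||TE|), giving 71.98°.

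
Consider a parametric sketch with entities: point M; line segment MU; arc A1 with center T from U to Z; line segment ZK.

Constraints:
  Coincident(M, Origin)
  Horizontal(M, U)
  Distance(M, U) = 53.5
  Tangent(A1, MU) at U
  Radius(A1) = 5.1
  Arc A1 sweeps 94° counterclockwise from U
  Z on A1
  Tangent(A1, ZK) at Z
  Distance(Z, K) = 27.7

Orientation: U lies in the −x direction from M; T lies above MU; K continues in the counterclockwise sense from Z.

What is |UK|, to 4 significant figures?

33.24

M is at the origin; M and U share the same y with |MU| = 53.5 and U on the −x side, so U = (-53.50, 0.000). Since A1 is tangent to MU there, TU ⟂ MU, so T = U + (0, 5.1) = (-53.50, 5.100). On A1, U sits at bearing -90° from T; a 94° counterclockwise sweep puts Z at bearing 4°, so Z = T + 5.1·(cos 4°, sin 4°) = (-48.41, 5.456). Tangency of A1 to ZK means the radius TZ is perpendicular to ZK, so ZK runs along (−sin 4°, cos 4°); with |ZK| = 27.7, K = (-50.34, 33.09). Then |UK| = |K − U| = 33.24.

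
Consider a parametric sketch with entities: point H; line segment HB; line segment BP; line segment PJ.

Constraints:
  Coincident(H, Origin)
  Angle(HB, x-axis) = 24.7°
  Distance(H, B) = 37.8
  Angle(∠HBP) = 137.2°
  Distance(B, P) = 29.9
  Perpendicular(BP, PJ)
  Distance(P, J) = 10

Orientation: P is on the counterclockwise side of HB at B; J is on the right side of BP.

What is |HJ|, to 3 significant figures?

67.8

∠HBP = 137.2°, so BP runs at 24.7° + (180° − 137.2°) = 67.5° from the x-axis; with |BP| = 29.9, P = B + 29.9·(cos 67.5°, sin 67.5°) = (45.8, 43.4). BP is perpendicular to PJ; with |PJ| = 10.0 on the right of BP, J = P + 10.0·(0.924, -0.383) = (55.0, 39.6). Then |HJ| = |J − H| = 67.8.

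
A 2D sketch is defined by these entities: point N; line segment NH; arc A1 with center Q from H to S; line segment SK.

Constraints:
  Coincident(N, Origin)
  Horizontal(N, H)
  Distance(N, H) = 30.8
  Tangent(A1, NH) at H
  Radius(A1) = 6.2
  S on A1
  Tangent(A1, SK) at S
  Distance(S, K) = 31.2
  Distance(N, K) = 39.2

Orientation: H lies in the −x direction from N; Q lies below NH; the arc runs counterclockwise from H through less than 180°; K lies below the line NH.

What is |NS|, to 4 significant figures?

37.14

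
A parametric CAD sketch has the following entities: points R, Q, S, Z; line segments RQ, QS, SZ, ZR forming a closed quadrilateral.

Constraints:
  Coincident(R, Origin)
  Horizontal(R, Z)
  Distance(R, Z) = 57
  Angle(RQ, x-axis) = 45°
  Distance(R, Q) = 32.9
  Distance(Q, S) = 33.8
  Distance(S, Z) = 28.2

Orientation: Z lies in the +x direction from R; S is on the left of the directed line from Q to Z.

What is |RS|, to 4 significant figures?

63.33

Checks: |QS| = 33.80 ✓; |SZ| = 28.20 ✓.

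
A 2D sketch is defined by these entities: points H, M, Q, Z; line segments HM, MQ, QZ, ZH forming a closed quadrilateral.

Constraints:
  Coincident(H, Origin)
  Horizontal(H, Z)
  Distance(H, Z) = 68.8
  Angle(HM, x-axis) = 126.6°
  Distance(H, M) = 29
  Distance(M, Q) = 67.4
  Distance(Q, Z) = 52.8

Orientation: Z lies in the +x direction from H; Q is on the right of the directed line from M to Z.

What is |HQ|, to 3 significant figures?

38.4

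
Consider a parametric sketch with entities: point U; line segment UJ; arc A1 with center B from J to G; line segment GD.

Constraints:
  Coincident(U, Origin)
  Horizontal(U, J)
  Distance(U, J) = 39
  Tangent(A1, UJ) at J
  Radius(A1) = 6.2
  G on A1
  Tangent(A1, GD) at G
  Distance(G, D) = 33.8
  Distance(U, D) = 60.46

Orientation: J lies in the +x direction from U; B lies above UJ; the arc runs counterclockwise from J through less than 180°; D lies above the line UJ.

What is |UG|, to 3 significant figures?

45.6

Checks: |UJ| = 39.00 ✓; |BG| = 6.200 ✓; ∠(BG, GD) = 90.00° ✓; |GD| = 33.80 ✓; |UD| = 60.46 ✓.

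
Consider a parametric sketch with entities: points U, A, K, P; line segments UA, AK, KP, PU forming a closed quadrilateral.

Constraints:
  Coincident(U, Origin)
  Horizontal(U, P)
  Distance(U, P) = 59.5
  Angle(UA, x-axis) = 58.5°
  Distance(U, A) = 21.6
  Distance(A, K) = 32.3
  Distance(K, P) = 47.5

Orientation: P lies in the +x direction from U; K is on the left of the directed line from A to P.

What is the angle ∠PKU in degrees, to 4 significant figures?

71.96°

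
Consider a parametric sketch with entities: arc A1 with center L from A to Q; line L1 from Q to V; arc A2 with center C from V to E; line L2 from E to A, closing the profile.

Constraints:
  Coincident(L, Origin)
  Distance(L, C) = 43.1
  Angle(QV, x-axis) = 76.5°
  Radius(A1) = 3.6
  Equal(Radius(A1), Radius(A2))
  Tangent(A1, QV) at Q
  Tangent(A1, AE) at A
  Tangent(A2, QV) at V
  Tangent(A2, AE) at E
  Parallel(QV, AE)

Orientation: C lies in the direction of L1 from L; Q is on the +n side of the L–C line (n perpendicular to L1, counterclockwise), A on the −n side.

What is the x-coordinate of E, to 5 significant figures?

13.562

Tangency of A1 to both parallel lines with radius 3.6 puts Q and A at L ± 3.6·n: Q = (-3.5005, 0.84040), A = (3.5005, -0.84040). Equal radii place V and E the same way about C: V = C + 3.6·n = (6.5610, 42.750), E = C − 3.6·n = (13.562, 41.069). So E.x = 13.562.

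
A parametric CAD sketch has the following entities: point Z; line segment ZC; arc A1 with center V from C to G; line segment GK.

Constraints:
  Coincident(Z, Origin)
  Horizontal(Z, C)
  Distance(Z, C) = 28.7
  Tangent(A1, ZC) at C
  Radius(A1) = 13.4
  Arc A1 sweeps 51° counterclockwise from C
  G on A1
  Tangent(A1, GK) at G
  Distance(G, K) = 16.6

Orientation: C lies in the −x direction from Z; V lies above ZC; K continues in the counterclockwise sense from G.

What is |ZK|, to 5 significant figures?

19.512

Z is at the origin; Z and C share the same y with |ZC| = 28.7 and C on the −x side, so C = (-28.700, 0.0000). A1 meets ZC tangentially, so VC is at right angles to ZC, so V = C + (0, 13.4) = (-28.700, 13.400). On A1, C sits at bearing -90° from V; a 51° counterclockwise sweep puts G at bearing -39°, so G = V + 13.4·(cos -39°, sin -39°) = (-18.286, 4.9671). Since A1 is tangent to GK there, VG ⟂ GK, so GK runs along (−sin -39°, cos -39°); with |GK| = 16.6, K = (-7.8395, 17.868). Then |ZK| = |K − Z| = 19.512.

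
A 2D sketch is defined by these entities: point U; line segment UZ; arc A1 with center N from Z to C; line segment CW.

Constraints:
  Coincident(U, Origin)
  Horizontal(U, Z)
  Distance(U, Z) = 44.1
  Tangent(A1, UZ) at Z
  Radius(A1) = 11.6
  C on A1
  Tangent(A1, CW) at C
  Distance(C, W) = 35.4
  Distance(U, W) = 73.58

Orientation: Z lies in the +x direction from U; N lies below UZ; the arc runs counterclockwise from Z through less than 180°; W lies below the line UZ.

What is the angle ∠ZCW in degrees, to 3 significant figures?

116°

U is at the origin; U and Z share the same y with |UZ| = 44.1 and Z on the +x side, so Z = (44.1, 0.00). Since A1 is tangent to UZ there, NZ ⟂ UZ, so N = Z + (0, -11.6) = (44.1, -11.6). Since NC ⟂ CW (tangency), |NW| = √(11.6² + 35.4²) = 37.3 regardless of where C sits on A1. So W lies on both circle(U, 73.58) and circle(N, 37.3); the below-UZ intersection is W = (57.0, -46.6). C is the foot of the tangent from W: C = (35.0, -18.8).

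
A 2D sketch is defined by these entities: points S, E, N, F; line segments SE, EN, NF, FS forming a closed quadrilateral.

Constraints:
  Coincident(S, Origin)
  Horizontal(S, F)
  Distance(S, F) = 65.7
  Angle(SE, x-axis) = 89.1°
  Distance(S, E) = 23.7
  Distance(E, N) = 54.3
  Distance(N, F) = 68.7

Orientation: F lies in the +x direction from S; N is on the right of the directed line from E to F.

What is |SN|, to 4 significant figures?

30.75

S is at the origin; S and F share the same y with |SF| = 65.7 and F in +x, so F = (65.7, 0). SE runs at 89.1° with |SE| = 23.7, so E = (0.3723, 23.70). N is determined by |EN| = 54.3 and |NF| = 68.7 together: it lies at the intersection of circle(E, 54.3) and circle(F, 68.7). With |EF| = 69.49, the foot of the radical line on EF is 22.00 from E and the perpendicular offset is √(54.3² − 22.00²) = 49.64. Taking the right-of-EF solution: N = (4.128, -30.47).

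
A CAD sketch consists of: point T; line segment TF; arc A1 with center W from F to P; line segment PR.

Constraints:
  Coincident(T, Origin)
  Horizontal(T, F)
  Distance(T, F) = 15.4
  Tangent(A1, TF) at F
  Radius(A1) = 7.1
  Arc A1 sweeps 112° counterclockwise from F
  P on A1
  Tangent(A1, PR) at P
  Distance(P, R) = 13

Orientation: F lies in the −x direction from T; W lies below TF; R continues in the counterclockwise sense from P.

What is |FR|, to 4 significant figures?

21.88

On A1, F sits at bearing 90° from W; a 112° counterclockwise sweep puts P at bearing 202°, so P = W + 7.1·(cos 202°, sin 202°) = (-21.98, -9.760). A1 meets PR tangentially, so WP is at right angles to PR, so PR runs along (−sin 202°, cos 202°); with |PR| = 13.0, R = (-17.11, -21.81). Then |FR| = |R − F| = 21.88.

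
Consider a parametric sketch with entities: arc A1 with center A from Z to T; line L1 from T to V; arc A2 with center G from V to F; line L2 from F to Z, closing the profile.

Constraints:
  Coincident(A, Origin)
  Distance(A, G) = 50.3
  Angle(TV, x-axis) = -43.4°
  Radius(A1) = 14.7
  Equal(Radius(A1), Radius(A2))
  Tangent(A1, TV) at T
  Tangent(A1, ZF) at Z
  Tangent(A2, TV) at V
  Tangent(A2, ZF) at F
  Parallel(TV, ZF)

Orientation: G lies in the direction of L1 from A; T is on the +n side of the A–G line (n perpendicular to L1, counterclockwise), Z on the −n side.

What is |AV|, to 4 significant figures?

52.40

The slot axis is L1's direction at -43.4°, so u = (cos -43.4°, sin -43.4°) = (0.7266, -0.6871) and n = (−sin -43.4°, cos -43.4°) = (0.6871, 0.7266). A is at the origin and G lies 50.3 along u from A, so G = 50.3·u = (36.55, -34.56). Tangency of A1 to both parallel lines with radius 14.7 puts T and Z at A ± 14.7·n: T = (10.10, 10.68), Z = (-10.10, -10.68). Equal radii place V and F the same way about G: V = G + 14.7·n = (46.65, -23.88), F = G − 14.7·n = (26.45, -45.24). Then |AV| = |V − A| = 52.40.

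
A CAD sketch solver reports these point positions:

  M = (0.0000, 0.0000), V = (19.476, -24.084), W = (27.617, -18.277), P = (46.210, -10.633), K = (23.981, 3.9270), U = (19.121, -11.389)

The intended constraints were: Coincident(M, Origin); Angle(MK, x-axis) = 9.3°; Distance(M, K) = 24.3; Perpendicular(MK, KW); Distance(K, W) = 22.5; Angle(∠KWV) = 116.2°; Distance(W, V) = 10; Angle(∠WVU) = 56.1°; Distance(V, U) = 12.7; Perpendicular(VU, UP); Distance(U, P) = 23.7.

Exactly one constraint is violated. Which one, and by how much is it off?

Distance(U, P) = 23.7 — off by 3.40.

M = (0.00, 0.00) ✓; MK at 9.300° ✓; |MK| = 24.30 ✓; ∠(MK, KW) = 90.00° ✓; |KW| = 22.50 ✓; ∠KWV = 116.2° ✓; |WV| = 10.00 ✓; ∠WVU = 56.10° ✓; |VU| = 12.70 ✓; ∠(VU, UP) = 90.00° ✓; |UP| = 27.10 ✗.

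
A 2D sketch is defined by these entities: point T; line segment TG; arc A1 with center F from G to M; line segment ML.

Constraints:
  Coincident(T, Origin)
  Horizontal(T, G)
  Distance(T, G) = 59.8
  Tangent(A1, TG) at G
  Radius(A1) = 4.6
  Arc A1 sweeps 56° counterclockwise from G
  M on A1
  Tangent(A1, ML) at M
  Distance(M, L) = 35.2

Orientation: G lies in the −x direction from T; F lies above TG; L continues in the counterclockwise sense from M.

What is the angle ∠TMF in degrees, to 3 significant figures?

148°

Tangency of A1 to TG means the radius FG is perpendicular to TG, so F = G + (0, 4.6) = (-59.8, 4.60). On A1, G sits at bearing -90° from F; a 56° counterclockwise sweep puts M at bearing -34°, so M = F + 4.6·(cos -34°, sin -34°) = (-56.0, 2.03). Then cos ∠TMF = MT·MF / (|MT||MF|), giving 148°.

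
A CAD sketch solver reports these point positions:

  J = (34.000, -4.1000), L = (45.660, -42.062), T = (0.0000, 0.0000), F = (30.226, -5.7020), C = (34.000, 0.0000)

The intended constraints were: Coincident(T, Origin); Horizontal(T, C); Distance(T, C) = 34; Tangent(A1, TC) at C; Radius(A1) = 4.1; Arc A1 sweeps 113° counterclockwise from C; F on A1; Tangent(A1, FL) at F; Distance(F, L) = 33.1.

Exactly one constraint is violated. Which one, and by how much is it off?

Distance(F, L) = 33.1 — off by 6.40.

T = (0.00, 0.00) ✓; T.y = 0.00, C.y = 0.00 ✓; |TC| = 34.00 ✓; ∠(JC, CT) = 90.00° ✓; |JC| = 4.100 ✓; bearing(J→F) − bearing(J→C) = 113.0° ✓; |JF| = 4.100 ✓; ∠(JF, FL) = 90.00° ✓; |FL| = 39.50 ✗.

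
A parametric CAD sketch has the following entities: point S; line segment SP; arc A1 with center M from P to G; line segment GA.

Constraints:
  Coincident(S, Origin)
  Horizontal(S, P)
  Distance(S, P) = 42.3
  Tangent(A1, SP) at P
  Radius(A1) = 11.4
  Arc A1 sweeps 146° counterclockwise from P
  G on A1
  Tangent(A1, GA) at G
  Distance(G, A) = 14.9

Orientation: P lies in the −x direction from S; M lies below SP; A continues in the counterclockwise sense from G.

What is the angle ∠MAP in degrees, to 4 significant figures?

7.004°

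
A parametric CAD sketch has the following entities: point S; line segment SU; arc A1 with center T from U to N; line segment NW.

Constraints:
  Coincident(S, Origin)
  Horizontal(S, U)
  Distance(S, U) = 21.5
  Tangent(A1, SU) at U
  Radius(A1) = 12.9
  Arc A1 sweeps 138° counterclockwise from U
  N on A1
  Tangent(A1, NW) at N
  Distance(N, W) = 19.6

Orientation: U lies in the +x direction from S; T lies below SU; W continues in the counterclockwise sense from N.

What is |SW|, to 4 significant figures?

44.95

S is at the origin; S and U share the same y with |SU| = 21.5 and U on the +x side, so U = (21.50, 0.000). A1 meets SU tangentially, so TU is at right angles to SU, so T = U + (0, -12.9) = (21.50, -12.90). On A1, U sits at bearing 90° from T; a 138° counterclockwise sweep puts N at bearing 228°, so N = T + 12.9·(cos 228°, sin 228°) = (12.87, -22.49). The tangent condition forces TN to be normal to NW, so NW runs along (−sin 228°, cos 228°); with |NW| = 19.6, W = (27.43, -35.60). Then |SW| = |W − S| = 44.95.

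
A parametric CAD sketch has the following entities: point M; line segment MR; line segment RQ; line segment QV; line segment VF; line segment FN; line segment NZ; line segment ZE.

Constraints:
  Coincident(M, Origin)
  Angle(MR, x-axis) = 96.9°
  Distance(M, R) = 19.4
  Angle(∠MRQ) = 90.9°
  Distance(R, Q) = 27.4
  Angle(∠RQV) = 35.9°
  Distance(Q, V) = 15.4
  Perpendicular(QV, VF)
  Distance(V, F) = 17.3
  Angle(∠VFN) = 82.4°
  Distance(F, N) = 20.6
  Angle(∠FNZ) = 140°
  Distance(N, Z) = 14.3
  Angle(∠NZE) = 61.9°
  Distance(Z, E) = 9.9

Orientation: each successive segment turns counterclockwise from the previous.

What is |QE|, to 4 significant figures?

5.306

∠FNZ = 140.0° gives NZ at -162.3° from the x-axis; with |NZ| = 14.3, Z = (-40.29, 27.19). ∠NZE = 61.9° gives ZE at -44.20° from the x-axis; with |ZE| = 9.9, E = (-33.19, 20.28). Then |QE| = |E − Q| = 5.306.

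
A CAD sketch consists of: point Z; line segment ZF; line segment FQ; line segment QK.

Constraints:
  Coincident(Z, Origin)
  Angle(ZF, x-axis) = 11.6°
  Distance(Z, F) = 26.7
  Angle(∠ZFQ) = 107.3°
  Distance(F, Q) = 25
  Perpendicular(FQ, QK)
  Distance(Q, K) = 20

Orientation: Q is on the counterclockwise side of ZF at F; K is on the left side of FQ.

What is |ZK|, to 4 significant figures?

33.39

∠ZFQ = 107.3°, so FQ runs at 11.6° + (180° − 107.3°) = 84.30° from the x-axis; with |FQ| = 25.0, Q = F + 25.0·(cos 84.30°, sin 84.30°) = (28.64, 30.25). FQ ⟂ QK; with |QK| = 20.0 on the left of FQ, K = Q + 20.0·(-0.9951, 0.09932) = (8.737, 32.23). Then |ZK| = |K − Z| = 33.39.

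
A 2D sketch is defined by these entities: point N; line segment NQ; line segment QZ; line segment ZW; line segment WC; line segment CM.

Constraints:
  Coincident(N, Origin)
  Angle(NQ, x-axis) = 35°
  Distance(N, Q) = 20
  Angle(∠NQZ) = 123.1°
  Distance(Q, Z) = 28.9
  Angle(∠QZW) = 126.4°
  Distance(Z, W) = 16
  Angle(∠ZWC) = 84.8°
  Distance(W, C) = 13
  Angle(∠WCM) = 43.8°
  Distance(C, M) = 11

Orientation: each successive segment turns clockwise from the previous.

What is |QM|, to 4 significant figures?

31.43

N is at the origin; NQ runs at 35.0° with length 20.0, so Q = (16.38, 11.47). ∠NQZ = 123.1° gives QZ at -21.90° from the x-axis; with |QZ| = 28.9, Z = (43.20, 0.6922). ∠QZW = 126.4° gives ZW at -75.50° from the x-axis; with |ZW| = 16.0, W = (47.20, -14.80). ∠ZWC = 84.8° gives WC at -170.7° from the x-axis; with |WC| = 13.0, C = (34.37, -16.90). ∠WCM = 43.8° gives CM at 53.10° from the x-axis; with |CM| = 11.0, M = (40.98, -8.102). Then |QM| = |M − Q| = 31.43.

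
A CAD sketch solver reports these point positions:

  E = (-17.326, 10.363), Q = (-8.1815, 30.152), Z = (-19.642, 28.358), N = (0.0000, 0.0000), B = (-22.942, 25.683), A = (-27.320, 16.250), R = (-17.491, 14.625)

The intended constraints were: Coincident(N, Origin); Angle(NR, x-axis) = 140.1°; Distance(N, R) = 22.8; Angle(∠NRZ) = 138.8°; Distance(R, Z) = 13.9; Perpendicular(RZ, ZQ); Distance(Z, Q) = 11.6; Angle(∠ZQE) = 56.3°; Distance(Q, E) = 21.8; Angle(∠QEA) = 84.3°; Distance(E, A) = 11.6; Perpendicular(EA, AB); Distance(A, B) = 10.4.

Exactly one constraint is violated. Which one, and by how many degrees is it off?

Perpendicular(EA, AB) — off by 5.60°.

N = (0.00, 0.00) ✓; NR at 140.1° ✓; |NR| = 22.80 ✓; ∠NRZ = 138.8° ✓; |RZ| = 13.90 ✓; ∠(RZ, ZQ) = 90.01° ✓; |ZQ| = 11.60 ✓; ∠ZQE = 56.30° ✓; |QE| = 21.80 ✓; ∠QEA = 84.30° ✓; |EA| = 11.60 ✓; ∠(EA, AB) = 84.40° ✗; |AB| = 10.40 ✓.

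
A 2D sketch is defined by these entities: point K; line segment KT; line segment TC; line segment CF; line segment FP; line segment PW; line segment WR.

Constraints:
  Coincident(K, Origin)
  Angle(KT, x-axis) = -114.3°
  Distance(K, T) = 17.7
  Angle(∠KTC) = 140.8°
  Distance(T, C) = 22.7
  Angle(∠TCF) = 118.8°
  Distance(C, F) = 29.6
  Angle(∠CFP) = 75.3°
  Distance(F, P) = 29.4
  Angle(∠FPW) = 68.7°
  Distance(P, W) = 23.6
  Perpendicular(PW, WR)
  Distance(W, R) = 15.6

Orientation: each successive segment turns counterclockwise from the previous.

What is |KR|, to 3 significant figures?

40.6

K is at the origin; KT runs at -114.3° with length 17.7, so T = (-7.28, -16.1). ∠KTC = 140.8° gives TC at -75.1° from the x-axis; with |TC| = 22.7, C = (-1.45, -38.1). ∠TCF = 118.8° gives CF at -13.9° from the x-axis; with |CF| = 29.6, F = (27.3, -45.2). ∠CFP = 75.3° gives FP at 90.8° from the x-axis; with |FP| = 29.4, P = (26.9, -15.8). ∠FPW = 68.7° gives PW at -158° from the x-axis; with |PW| = 23.6, W = (5.01, -24.7). PW ⟂ WR, so WR runs at -67.9°; with |WR| = 15.6, R = (10.9, -39.1). Then |KR| = |R − K| = 40.6.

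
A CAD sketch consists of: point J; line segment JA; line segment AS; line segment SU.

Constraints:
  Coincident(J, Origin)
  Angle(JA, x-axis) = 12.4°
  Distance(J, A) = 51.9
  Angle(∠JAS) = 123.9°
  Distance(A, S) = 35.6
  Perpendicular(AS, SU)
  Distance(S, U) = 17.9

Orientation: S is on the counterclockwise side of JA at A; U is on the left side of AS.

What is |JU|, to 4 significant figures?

69.28

∠JAS = 123.9°, so AS runs at 12.4° + (180° − 123.9°) = 68.50° from the x-axis; with |AS| = 35.6, S = A + 35.6·(cos 68.50°, sin 68.50°) = (63.74, 44.27). AS ⟂ SU; with |SU| = 17.9 on the left of AS, U = S + 17.9·(-0.9304, 0.3665) = (47.08, 50.83). Then |JU| = |U − J| = 69.28.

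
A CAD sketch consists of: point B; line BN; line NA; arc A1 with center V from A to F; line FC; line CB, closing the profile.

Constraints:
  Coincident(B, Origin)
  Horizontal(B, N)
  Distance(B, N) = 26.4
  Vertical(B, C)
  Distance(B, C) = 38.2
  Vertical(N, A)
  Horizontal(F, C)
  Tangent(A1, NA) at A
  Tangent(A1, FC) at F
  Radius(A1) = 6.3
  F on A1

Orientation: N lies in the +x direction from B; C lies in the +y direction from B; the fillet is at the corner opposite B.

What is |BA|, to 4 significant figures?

41.41

B is at the origin; B and N share the same y with |BN| = 26.4 and N on the +x side, so N = (26.40, 0.000). B and C share the same x with |BC| = 38.2 and C on the +y side, so C = (0.000, 38.20). The virtual corner opposite B is at (26.40, 38.20). Since A1 is tangent to NA there, VA ⟂ NA and A1 meets FC tangentially, so VF is at right angles to FC, with radius 6.3, so the center V sits 6.3 in from both sides at V = (20.10, 31.90). That places the tangent points at A = (26.40, 31.90) on NA and F = (20.10, 38.20) on FC. Then |BA| = |A − B| = 41.41.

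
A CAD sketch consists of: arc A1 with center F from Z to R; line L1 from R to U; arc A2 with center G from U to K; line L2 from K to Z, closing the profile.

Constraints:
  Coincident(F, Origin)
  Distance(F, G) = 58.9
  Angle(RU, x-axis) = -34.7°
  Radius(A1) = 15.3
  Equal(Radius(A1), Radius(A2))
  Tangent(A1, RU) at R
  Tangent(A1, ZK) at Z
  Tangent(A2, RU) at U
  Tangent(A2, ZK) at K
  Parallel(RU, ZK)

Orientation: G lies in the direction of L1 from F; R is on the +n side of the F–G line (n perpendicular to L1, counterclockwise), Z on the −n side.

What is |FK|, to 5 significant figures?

60.855

Tangency of A1 to both parallel lines with radius 15.3 puts R and Z at F ± 15.3·n: R = (8.7100, 12.579), Z = (-8.7100, -12.579). Equal radii place U and K the same way about G: U = G + 15.3·n = (57.134, -20.952), K = G − 15.3·n = (39.714, -46.109). Then |FK| = |K − F| = 60.855.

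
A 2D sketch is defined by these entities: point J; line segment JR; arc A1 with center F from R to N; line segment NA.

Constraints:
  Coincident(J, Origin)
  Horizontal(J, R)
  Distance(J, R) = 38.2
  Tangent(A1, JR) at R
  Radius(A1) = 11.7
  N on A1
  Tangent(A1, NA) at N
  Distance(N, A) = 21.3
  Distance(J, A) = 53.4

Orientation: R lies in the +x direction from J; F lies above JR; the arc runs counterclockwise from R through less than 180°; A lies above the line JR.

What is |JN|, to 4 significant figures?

51.55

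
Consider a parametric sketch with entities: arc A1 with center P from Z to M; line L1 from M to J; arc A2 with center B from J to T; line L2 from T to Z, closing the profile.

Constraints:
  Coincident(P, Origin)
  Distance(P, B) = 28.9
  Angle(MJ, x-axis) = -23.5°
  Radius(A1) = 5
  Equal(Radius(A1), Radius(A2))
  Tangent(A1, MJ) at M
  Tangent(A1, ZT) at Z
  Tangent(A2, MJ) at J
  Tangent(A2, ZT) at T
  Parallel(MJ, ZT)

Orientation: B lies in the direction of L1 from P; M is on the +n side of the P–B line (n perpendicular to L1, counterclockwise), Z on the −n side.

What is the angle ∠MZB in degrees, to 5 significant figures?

80.184°

P is at the origin and B lies 28.9 along u from P, so B = 28.9·u = (26.503, -11.524). Tangency of A1 to both parallel lines with radius 5.0 puts M and Z at P ± 5.0·n: M = (1.9937, 4.5853), Z = (-1.9937, -4.5853). Then cos ∠MZB = ZM·ZB / (|ZM||ZB|), giving 80.184°.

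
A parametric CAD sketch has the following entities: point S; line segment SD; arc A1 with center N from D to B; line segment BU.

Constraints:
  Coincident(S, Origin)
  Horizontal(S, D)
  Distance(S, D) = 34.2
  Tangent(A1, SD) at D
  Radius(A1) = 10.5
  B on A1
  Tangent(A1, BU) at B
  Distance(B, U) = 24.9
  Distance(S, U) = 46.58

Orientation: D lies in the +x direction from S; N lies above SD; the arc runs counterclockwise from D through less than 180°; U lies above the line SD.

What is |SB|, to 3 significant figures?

45.9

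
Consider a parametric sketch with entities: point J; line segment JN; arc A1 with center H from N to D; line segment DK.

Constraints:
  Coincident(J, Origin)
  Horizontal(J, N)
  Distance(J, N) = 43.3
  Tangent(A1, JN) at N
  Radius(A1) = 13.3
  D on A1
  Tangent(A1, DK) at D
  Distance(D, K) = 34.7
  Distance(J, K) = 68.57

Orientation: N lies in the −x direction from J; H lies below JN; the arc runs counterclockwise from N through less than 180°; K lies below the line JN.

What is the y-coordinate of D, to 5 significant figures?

-16.944

J is at the origin; JN is horizontal with |JN| = 43.3 and N on the −x side, so N = (-43.300, 0.0000). Tangency of A1 to JN means the radius HN is perpendicular to JN, so H = N + (0, -13.3) = (-43.300, -13.300). Since HD ⟂ DK (tangency), |HK| = √(13.3² + 34.7²) = 37.162 regardless of where D sits on A1. So K lies on both circle(J, 68.57) and circle(H, 37.162); the below-JN intersection is K = (-46.585, -50.316). D is the foot of the tangent from K: D = (-56.091, -16.944).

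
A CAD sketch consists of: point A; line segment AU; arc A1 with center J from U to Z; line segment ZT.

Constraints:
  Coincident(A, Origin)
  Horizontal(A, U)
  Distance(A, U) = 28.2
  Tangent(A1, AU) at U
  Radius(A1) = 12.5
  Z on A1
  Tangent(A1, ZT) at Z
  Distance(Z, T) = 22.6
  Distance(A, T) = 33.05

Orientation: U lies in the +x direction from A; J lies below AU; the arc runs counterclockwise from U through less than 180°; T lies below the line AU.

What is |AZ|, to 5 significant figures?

18.642

A is at the origin; A and U share the same y with |AU| = 28.2 and U on the +x side, so U = (28.200, 0.0000). The tangent condition forces JU to be normal to AU, so J = U + (0, -12.5) = (28.200, -12.500). Since JZ ⟂ ZT (tangency), |JT| = √(12.5² + 22.6²) = 25.827 regardless of where Z sits on A1. So T lies on both circle(A, 33.05) and circle(J, 25.827); the below-AU intersection is T = (10.524, -31.330). Z is the foot of the tangent from T: Z = (16.084, -9.4245).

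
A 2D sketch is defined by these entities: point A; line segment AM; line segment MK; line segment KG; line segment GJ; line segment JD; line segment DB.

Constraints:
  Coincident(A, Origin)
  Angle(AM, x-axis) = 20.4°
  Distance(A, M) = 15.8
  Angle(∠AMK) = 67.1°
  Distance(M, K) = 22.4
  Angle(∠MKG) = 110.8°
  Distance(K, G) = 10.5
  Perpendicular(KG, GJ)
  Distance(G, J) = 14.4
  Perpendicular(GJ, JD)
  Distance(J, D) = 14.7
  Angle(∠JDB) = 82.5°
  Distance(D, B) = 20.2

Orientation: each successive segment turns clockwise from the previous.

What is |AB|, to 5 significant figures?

27.636

A is at the origin; AM runs at 20.4° with length 15.8, so M = (14.809, 5.5074). ∠AMK = 67.1° gives MK at -92.500° from the x-axis; with |MK| = 22.4, K = (13.832, -16.871). ∠MKG = 110.8° gives KG at -161.70° from the x-axis; with |KG| = 10.5, G = (3.8630, -20.168). KG ⟂ GJ, so GJ runs at 108.30°; with |GJ| = 14.4, J = (-0.65848, -6.4964). The perpendicularity gives JD at right angles to GJ, so JD runs at 18.300°; with |JD| = 14.7, D = (13.298, -1.8807). ∠JDB = 82.5° gives DB at -79.200° from the x-axis; with |DB| = 20.2, B = (17.083, -21.723). Then |AB| = |B − A| = 27.636.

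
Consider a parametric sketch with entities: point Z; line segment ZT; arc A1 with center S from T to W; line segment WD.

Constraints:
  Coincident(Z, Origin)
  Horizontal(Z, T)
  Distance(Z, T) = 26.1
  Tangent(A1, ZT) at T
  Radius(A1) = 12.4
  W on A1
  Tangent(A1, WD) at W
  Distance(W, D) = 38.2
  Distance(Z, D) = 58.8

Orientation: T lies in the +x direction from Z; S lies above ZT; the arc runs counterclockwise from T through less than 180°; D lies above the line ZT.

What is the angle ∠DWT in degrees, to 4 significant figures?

126.2°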